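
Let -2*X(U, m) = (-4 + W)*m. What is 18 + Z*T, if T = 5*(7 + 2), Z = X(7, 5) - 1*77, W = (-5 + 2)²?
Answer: -8019/2 ≈ -4009.5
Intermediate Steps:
W = 9 (W = (-3)² = 9)
X(U, m) = -5*m/2 (X(U, m) = -(-4 + 9)*m/2 = -5*m/2)
Z = -179/2 (Z = -5/2*5 - 1*77 = -25/2 - 77 = -179/2 ≈ -89.500)
T = 45 (T = 5*9 = 45)
18 + Z*T = 18 - 179/2*45 = 18 - 8055/2 = -8019/2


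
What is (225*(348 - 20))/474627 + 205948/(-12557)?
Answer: -32273924932/1986630413 ≈ -16.246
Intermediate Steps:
(225*(348 - 20))/474627 + 205948/(-12557) = (225*328)*(1/474627) + 205948*(-1/12557) = 73800*(1/474627) - 205948/12557 = 24600/158209 - 205948/12557 = -32273924932/1986630413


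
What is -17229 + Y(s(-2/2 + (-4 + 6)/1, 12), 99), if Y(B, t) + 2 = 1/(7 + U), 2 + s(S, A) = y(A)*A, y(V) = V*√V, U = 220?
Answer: -3911436/227 ≈ -17231.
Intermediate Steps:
y(V) = V^(3/2)
s(S, A) = -2 + A^(5/2) (s(S, A) = -2 + A^(3/2)*A = -2 + A^(5/2))
Y(B, t) = -453/227 (Y(B, t) = -2 + 1/(7 + 220) = -2 + 1/227 = -453/227)
-17229 + Y(s(-2/2 + (-4 + 6)/1, 12), 99) = -17229 - 453/227 = -3911436/227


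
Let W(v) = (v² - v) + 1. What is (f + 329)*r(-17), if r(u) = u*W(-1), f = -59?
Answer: -13770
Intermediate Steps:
W(v) = 1 + v² - v
r(u) = 3*u (r(u) = u*(1 + (-1)² - 1*(-1)) = u*(1 + 1 + 1) = u*3 = 3*u)
(f + 329)*r(-17) = (-59 + 329)*(3*(-17)) = 270*(-51) = -13770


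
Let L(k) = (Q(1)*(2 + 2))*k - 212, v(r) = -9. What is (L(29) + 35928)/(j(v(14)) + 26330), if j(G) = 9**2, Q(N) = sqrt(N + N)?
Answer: 35716/26411 + 116*sqrt(2)/26411 ≈ 1.3585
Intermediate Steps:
Q(N) = sqrt(2)*sqrt(N) (Q(N) = sqrt(2*N) = sqrt(2)*sqrt(N))
j(G) = 81
L(k) = -212 + 4*k*sqrt(2) (L(k) = ((sqrt(2)*sqrt(1))*(2 + 2))*k - 212 = ((sqrt(2)*1)*4)*k - 212 = (sqrt(2)*4)*k - 212 = (4*sqrt(2))*k - 212 = 4*k*sqrt(2) - 212 = -212 + 4*k*sqrt(2))
(L(29) + 35928)/(j(v(14)) + 26330) = ((-212 + 4*29*sqrt(2)) + 35928)/(81 + 26330) = ((-212 + 116*sqrt(2)) + 35928)/26411 = (35716 + 116*sqrt(2))*(1/26411) = 35716/26411 + 116*sqrt(2)/26411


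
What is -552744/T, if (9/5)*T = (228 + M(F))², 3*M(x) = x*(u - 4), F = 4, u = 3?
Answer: -5596533/289000 ≈ -19.365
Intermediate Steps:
M(x) = -x/3 (M(x) = (x*(3 - 4))/3 = (x*(-1))/3 = (-x)/3 = -x/3)
T = 2312000/81 (T = 5*(228 - ⅓*4)²/9 = 5*(228 - 4/3)²/9 = 5*(680/3)²/9 = (5/9)*(462400/9) = 2312000/81 ≈ 28543.)
-552744/T = -552744/2312000/81 = -552744*81/2312000 = -5596533/289000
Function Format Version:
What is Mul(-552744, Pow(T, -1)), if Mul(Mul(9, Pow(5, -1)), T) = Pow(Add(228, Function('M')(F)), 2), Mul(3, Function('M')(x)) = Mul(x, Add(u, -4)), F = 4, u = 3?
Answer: Rational(-5596533, 289000) ≈ -19.365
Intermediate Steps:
Function('M')(x) = Mul(Rational(-1, 3), x) (Function('M')(x) = Mul(Rational(1, 3), Mul(x, Add(3, -4))) = Mul(Rational(1, 3), Mul(x, -1)) = Mul(Rational(1, 3), Mul(-1, x)) = Mul(Rational(-1, 3), x))
T = Rational(2312000, 81) (T = Mul(Rational(5, 9), Pow(Add(228, Mul(Rational(-1, 3), 4)), 2)) = Mul(Rational(5, 9), Pow(Add(228, Rational(-4, 3)), 2)) = Mul(Rational(5, 9), Pow(Rational(680, 3), 2)) = Mul(Rational(5, 9), Rational(462400, 9)) = Rational(2312000, 81) ≈ 28543.)
Mul(-552744, Pow(T, -1)) = Mul(-552744, Pow(Rational(2312000, 81), -1)) = Mul(-552744, Rational(81, 2312000)) = Rational(-5596533, 289000)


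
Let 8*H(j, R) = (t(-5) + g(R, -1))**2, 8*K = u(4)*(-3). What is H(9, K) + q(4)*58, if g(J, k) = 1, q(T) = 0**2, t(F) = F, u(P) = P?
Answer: 2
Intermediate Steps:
q(T) = 0
K = -3/2 (K = (4*(-3))/8 = (1/8)*(-12) = -3/2 ≈ -1.5000)
H(j, R) = 2 (H(j, R) = (-5 + 1)**2/8 = (1/8)*(-4)**2 = (1/8)*16 = 2)
H(9, K) + q(4)*58 = 2 + 0*58 = 2 + 0 = 2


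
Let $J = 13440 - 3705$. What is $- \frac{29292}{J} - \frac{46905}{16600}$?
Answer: $- \frac{2514313}{430936} \approx -5.8345$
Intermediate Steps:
$J = 9735$ ($J = 13440 - 3705 = 9735$)
$- \frac{29292}{J} - \frac{46905}{16600} = - \frac{29292}{9735} - \frac{46905}{16600} = \left(-29292\right) \frac{1}{9735} - \frac{9381}{3320} = - \frac{9764}{3245} - \frac{9381}{3320} = - \frac{2514313}{430936}$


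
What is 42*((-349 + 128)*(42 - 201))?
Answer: 1475838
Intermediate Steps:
42*((-349 + 128)*(42 - 201)) = 42*(-221*(-159)) = 42*35139 = 1475838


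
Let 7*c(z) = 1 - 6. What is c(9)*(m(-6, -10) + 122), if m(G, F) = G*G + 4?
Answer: -810/7 ≈ -115.71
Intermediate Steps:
c(z) = -5/7 (c(z) = (1 - 6)/7 = (1/7)*(-5) = -5/7)
m(G, F) = 4 + G**2 (m(G, F) = G**2 + 4 = 4 + G**2)
c(9)*(m(-6, -10) + 122) = -5*((4 + (-6)**2) + 122)/7 = -5*((4 + 36) + 122)/7 = -5*(40 + 122)/7 = -5/7*162 = -810/7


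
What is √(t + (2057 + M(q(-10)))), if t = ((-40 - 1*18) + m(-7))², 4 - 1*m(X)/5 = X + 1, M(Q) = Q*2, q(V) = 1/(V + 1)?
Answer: √19087/3 ≈ 46.052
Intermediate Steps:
q(V) = 1/(1 + V)
M(Q) = 2*Q
m(X) = 15 - 5*X (m(X) = 20 - 5*(X + 1) = 20 - 5*(1 + X) = 20 + (-5 - 5*X) = 15 - 5*X)
t = 64 (t = ((-40 - 1*18) + (15 - 5*(-7)))² = ((-40 - 18) + (15 + 35))² = (-58 + 50)² = (-8)² = 64)
√(t + (2057 + M(q(-10)))) = √(64 + (2057 + 2/(1 - 10))) = √(64 + (2057 + 2/(-9))) = √(64 + (2057 + 2*(-⅑))) = √(64 + (2057 - 2/9)) = √(64 + 18511/9) = √(19087/9) = √19087/3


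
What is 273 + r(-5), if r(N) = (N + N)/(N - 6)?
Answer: 3013/11 ≈ 273.91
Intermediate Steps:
r(N) = 2*N/(-6 + N) (r(N) = (2*N)/(-6 + N) = 2*N/(-6 + N))
273 + r(-5) = 273 + 2*(-5)/(-6 - 5) = 273 + 2*(-5)/(-11) = 273 + 2*(-5)*(-1/11) = 273 + 10/11 = 3013/11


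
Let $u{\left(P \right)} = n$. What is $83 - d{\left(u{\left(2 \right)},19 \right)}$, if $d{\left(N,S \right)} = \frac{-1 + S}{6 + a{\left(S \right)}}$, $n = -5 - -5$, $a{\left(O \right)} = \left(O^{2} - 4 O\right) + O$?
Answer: $\frac{12856}{155} \approx 82.942$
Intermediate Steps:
$a{\left(O \right)} = O^{2} - 3 O$
$n = 0$ ($n = -5 + 5 = 0$)
$u{\left(P \right)} = 0$
$d{\left(N,S \right)} = \frac{-1 + S}{6 + S \left(-3 + S\right)}$
$83 - d{\left(u{\left(2 \right)},19 \right)} = 83 - \frac{-1 + 19}{6 + 19 \left(-3 + 19\right)} = 83 - \frac{1}{6 + 19 \cdot 16} \cdot 18 = 83 - \frac{1}{6 + 304} \cdot 18 = 83 - \frac{1}{310} \cdot 18 = 83 - \frac{9}{155} = \frac{12856}{155}$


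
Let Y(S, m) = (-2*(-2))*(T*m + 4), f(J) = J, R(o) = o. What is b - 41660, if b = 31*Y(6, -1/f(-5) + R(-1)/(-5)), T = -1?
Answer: -206068/5 ≈ -41214.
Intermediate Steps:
Y(S, m) = 16 - 4*m (Y(S, m) = (-2*(-2))*(-m + 4) = 4*(4 - m) = 16 - 4*m)
b = 2232/5 (b = 31*(16 - 4*(-1/(-5) - 1/(-5))) = 31*(16 - 4*(-1*(-⅕) - 1*(-⅕))) = 31*(16 - 4*(⅕ + ⅕)) = 31*(16 - 4*⅖) = 31*(16 - 8/5) = 31*(72/5) = 2232/5 ≈ 446.40)
b - 41660 = 2232/5 - 41660 = -206068/5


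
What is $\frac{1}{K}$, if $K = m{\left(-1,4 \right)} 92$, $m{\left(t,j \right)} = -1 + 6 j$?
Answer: $\frac{1}{2116} \approx 0.00047259$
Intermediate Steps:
$K = 2116$ ($K = \left(-1 + 6 \cdot 4\right) 92 = \left(-1 + 24\right) 92 = 23 \cdot 92 = 2116$)
$\frac{1}{K} = \frac{1}{2116}$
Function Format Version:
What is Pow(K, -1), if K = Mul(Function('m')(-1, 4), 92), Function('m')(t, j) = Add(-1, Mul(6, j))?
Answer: Rational(1, 2116) ≈ 0.00047259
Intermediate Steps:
K = 2116 (K = Mul(Add(-1, Mul(6, 4)), 92) = Mul(Add(-1, 24), 92) = Mul(23, 92) = 2116)
Pow(K, -1) = Pow(2116, -1) = Rational(1, 2116)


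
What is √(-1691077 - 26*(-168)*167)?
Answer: I*√961621 ≈ 980.62*I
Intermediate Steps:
√(-1691077 - 26*(-168)*167) = √(-1691077 + 4368*167) = √(-1691077 + 729456) = √(-961621) = I*√961621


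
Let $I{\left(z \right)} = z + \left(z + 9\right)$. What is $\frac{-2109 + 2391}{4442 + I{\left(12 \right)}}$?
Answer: $\frac{282}{4475} \approx 0.063017$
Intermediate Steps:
$I{\left(z \right)} = 9 + 2 z$ ($I{\left(z \right)} = z + \left(9 + z\right) = 9 + 2 z$)
$\frac{-2109 + 2391}{4442 + I{\left(12 \right)}} = \frac{-2109 + 2391}{4442 + \left(9 + 2 \cdot 12\right)} = \frac{282}{4442 + \left(9 + 24\right)} = \frac{282}{4442 + 33} = \frac{282}{4475}$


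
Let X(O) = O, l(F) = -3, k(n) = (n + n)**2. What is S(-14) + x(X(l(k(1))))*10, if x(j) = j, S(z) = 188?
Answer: 158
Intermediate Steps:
k(n) = 4*n**2 (k(n) = (2*n)**2 = 4*n**2)
S(-14) + x(X(l(k(1))))*10 = 188 - 3*10 = 188 - 30 = 158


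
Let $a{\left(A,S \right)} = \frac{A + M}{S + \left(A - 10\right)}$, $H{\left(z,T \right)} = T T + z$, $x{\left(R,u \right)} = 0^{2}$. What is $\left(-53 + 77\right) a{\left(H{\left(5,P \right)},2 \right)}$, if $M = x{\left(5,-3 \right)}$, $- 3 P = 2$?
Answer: $- \frac{1176}{23} \approx -51.13$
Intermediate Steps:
$P = - \frac{2}{3}$ ($P = \left(- \frac{1}{3}\right) 2 = - \frac{2}{3} \approx -0.66667$)
$x{\left(R,u \right)} = 0$
$M = 0$
$H{\left(z,T \right)} = z + T^{2}$ ($H{\left(z,T \right)} = T^{2} + z = z + T^{2}$)
$a{\left(A,S \right)} = \frac{A}{-10 + A + S}$ ($a{\left(A,S \right)} = \frac{A + 0}{S + \left(A - 10\right)} = \frac{A}{S + \left(-10 + A\right)} = \frac{A}{-10 + A + S}$)
$\left(-53 + 77\right) a{\left(H{\left(5,P \right)},2 \right)} = \left(-53 + 77\right) \frac{5 + \left(- \frac{2}{3}\right)^{2}}{-10 + \left(5 + \left(- \frac{2}{3}\right)^{2}\right) + 2} = 24 \frac{5 + \frac{4}{9}}{-10 + \left(5 + \frac{4}{9}\right) + 2} = 24 \frac{49}{9 \left(-10 + \frac{49}{9} + 2\right)} = 24 \frac{49}{9 \left(- \frac{23}{9}\right)} = 24 \cdot \frac{49}{9} \left(- \frac{9}{23}\right) = 24 \left(- \frac{49}{23}\right) = - \frac{1176}{23}$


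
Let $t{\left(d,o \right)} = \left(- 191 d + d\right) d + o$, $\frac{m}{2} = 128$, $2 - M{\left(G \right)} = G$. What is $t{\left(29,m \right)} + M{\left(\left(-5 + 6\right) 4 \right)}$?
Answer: $-159536$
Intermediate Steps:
$M{\left(G \right)} = 2 - G$
$m = 256$ ($m = 2 \cdot 128 = 256$)
$t{\left(d,o \right)} = o - 190 d^{2}$ ($t{\left(d,o \right)} = - 190 d d + o = - 190 d^{2} + o = o - 190 d^{2}$)
$t{\left(29,m \right)} + M{\left(\left(-5 + 6\right) 4 \right)} = \left(256 - 190 \cdot 29^{2}\right) + \left(2 - \left(-5 + 6\right) 4\right) = \left(256 - 159790\right) + \left(2 - 1 \cdot 4\right) = \left(256 - 159790\right) + \left(2 - 4\right) = -159534 + \left(2 - 4\right) = -159534 - 2 = -159536$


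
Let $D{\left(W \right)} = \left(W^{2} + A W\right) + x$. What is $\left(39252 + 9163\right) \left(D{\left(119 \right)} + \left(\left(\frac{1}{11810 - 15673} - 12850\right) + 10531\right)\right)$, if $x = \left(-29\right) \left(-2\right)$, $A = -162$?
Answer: $- \frac{1379886324225}{3863} \approx -3.5721 \cdot 10^{8}$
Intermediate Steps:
$x = 58$
$D{\left(W \right)} = 58 + W^{2} - 162 W$ ($D{\left(W \right)} = \left(W^{2} - 162 W\right) + 58 = 58 + W^{2} - 162 W$)
$\left(39252 + 9163\right) \left(D{\left(119 \right)} + \left(\left(\frac{1}{11810 - 15673} - 12850\right) + 10531\right)\right) = \left(39252 + 9163\right) \left(\left(58 + 119^{2} - 19278\right) + \left(\left(\frac{1}{11810 - 15673} - 12850\right) + 10531\right)\right) = 48415 \left(\left(58 + 14161 - 19278\right) + \left(\left(\frac{1}{-3863} - 12850\right) + 10531\right)\right) = 48415 \left(-5059 + \left(\left(- \frac{1}{3863} - 12850\right) + 10531\right)\right) = 48415 \left(-5059 + \left(- \frac{49639551}{3863} + 10531\right)\right) = 48415 \left(-5059 - \frac{8958298}{3863}\right) = 48415 \left(- \frac{28501215}{3863}\right) = - \frac{1379886324225}{3863}$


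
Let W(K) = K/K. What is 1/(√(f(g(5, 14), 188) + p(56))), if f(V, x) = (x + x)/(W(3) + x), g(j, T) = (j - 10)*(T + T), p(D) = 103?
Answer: 3*√416703/19843 ≈ 0.097595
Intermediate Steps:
W(K) = 1
g(j, T) = 2*T*(-10 + j) (g(j, T) = (-10 + j)*(2*T) = 2*T*(-10 + j))
f(V, x) = 2*x/(1 + x) (f(V, x) = (x + x)/(1 + x) = (2*x)/(1 + x) = 2*x/(1 + x))
1/(√(f(g(5, 14), 188) + p(56))) = 1/(√(2*188/(1 + 188) + 103)) = 1/(√(2*188/189 + 103)) = 1/(√(2*188*(1/189) + 103)) = 1/(√(376/189 + 103)) = 1/(√(19843/189)) = 1/(√416703/63) = 3*√416703/19843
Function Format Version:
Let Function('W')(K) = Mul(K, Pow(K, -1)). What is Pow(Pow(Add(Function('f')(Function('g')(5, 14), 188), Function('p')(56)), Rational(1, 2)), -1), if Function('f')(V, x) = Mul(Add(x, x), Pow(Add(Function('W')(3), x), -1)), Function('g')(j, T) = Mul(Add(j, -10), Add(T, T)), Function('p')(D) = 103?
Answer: Mul(Rational(3, 19843), Pow(416703, Rational(1, 2))) ≈ 0.097595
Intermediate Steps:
Function('W')(K) = 1
Function('g')(j, T) = Mul(2, T, Add(-10, j)) (Function('g')(j, T) = Mul(Add(-10, j), Mul(2, T)) = Mul(2, T, Add(-10, j)))
Function('f')(V, x) = Mul(2, x, Pow(Add(1, x), -1)) (Function('f')(V, x) = Mul(Add(x, x), Pow(Add(1, x), -1)) = Mul(Mul(2, x), Pow(Add(1, x), -1)) = Mul(2, x, Pow(Add(1, x), -1)))
Pow(Pow(Add(Function('f')(Function('g')(5, 14), 188), Function('p')(56)), Rational(1, 2)), -1) = Pow(Pow(Add(Mul(2, 188, Pow(Add(1, 188), -1)), 103), Rational(1, 2)), -1) = Pow(Pow(Add(Mul(2, 188, Pow(189, -1)), 103), Rational(1, 2)), -1) = Pow(Pow(Add(Mul(2, 188, Rational(1, 189)), 103), Rational(1, 2)), -1) = Pow(Pow(Add(Rational(376, 189), 103), Rational(1, 2)), -1) = Pow(Pow(Rational(19843, 189), Rational(1, 2)), -1) = Pow(Mul(Rational(1, 63), Pow(416703, Rational(1, 2))), -1) = Mul(Rational(3, 19843), Pow(416703, Rational(1, 2)))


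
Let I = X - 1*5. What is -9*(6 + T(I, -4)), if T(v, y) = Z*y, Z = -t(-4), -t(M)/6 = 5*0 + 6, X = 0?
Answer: 1242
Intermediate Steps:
I = -5 (I = 0 - 1*5 = 0 - 5 = -5)
t(M) = -36 (t(M) = -6*(5*0 + 6) = -6*(0 + 6) = -6*6 = -36)
Z = 36 (Z = -1*(-36) = 36)
T(v, y) = 36*y
-9*(6 + T(I, -4)) = -9*(6 + 36*(-4)) = -9*(6 - 144) = -9*(-138) = 1242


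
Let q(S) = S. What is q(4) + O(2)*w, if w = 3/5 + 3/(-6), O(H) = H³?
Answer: 24/5 ≈ 4.8000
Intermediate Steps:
w = ⅒ (w = 3*(⅕) + 3*(-⅙) = ⅗ - ½ = ⅒ ≈ 0.10000)
q(4) + O(2)*w = 4 + 2³*(⅒) = 4 + 8*(⅒) = 4 + ⅘ = 24/5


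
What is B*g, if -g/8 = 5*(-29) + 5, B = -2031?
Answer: -2274720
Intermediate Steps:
g = 1120 (g = -8*(5*(-29) + 5) = -8*(-145 + 5) = -8*(-140) = 1120)
B*g = -2031*1120 = -2274720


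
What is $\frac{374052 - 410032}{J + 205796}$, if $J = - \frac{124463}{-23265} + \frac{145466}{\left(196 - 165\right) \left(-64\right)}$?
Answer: $- \frac{118625443200}{678281788933} \approx -0.17489$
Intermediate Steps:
$J = - \frac{1568665949}{23078880}$ ($J = \left(-124463\right) \left(- \frac{1}{23265}\right) + \frac{145466}{31 \left(-64\right)} = \frac{124463}{23265} + \frac{145466}{-1984} = \frac{124463}{23265} + 145466 \left(- \frac{1}{1984}\right) = \frac{124463}{23265} - \frac{72733}{992} = - \frac{1568665949}{23078880} \approx -67.97$)
$\frac{374052 - 410032}{J + 205796} = \frac{374052 - 410032}{- \frac{1568665949}{23078880} + 205796} = - \frac{35980}{\frac{4747972522531}{23078880}} = \left(-35980\right) \frac{23078880}{4747972522531} = - \frac{118625443200}{678281788933}$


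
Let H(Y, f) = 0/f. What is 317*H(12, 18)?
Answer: 0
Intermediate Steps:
H(Y, f) = 0
317*H(12, 18) = 317*0 = 0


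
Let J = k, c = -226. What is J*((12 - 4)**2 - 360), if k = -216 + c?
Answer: 130832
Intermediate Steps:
k = -442 (k = -216 - 226 = -442)
J = -442
J*((12 - 4)**2 - 360) = -442*((12 - 4)**2 - 360) = -442*(8**2 - 360) = -442*(64 - 360) = -442*(-296) = 130832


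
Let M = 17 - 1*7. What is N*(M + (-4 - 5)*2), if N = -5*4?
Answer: 160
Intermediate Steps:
M = 10 (M = 17 - 7 = 10)
N = -20
N*(M + (-4 - 5)*2) = -20*(10 + (-4 - 5)*2) = -20*(10 - 9*2) = -20*(10 - 18) = -20*(-8) = 160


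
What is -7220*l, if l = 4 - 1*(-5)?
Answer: -64980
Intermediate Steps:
l = 9 (l = 4 + 5 = 9)
-7220*l = -7220*9 = -64980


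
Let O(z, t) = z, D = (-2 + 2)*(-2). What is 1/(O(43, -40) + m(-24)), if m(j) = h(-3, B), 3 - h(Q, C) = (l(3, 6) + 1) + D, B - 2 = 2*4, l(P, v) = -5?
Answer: 1/50 ≈ 0.020000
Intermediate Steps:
D = 0 (D = 0*(-2) = 0)
B = 10 (B = 2 + 2*4 = 2 + 8 = 10)
h(Q, C) = 7 (h(Q, C) = 3 - ((-5 + 1) + 0) = 3 - (-4 + 0) = 3 - 1*(-4) = 3 + 4 = 7)
m(j) = 7
1/(O(43, -40) + m(-24)) = 1/(43 + 7) = 1/50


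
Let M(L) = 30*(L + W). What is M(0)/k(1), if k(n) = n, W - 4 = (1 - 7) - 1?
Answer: -90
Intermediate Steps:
W = -3 (W = 4 + ((1 - 7) - 1) = 4 + (-6 - 1) = 4 - 7 = -3)
M(L) = -90 + 30*L (M(L) = 30*(L - 3) = 30*(-3 + L) = -90 + 30*L)
M(0)/k(1) = (-90 + 30*0)/1 = (-90 + 0)*1 = -90*1 = -90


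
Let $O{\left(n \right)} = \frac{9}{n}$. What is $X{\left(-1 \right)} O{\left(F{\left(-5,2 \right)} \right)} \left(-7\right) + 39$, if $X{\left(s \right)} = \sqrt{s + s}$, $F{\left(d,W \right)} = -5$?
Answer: $39 + \frac{63 i \sqrt{2}}{5} \approx 39.0 + 17.819 i$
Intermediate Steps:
$X{\left(s \right)} = \sqrt{2} \sqrt{s}$ ($X{\left(s \right)} = \sqrt{2 s} = \sqrt{2} \sqrt{s}$)
$X{\left(-1 \right)} O{\left(F{\left(-5,2 \right)} \right)} \left(-7\right) + 39 = \sqrt{2} \sqrt{-1} \frac{9}{-5} \left(-7\right) + 39 = \sqrt{2} i 9 \left(- \frac{1}{5}\right) \left(-7\right) + 39 = i \sqrt{2} \left(- \frac{9}{5}\right) \left(-7\right) + 39 = - \frac{9 i \sqrt{2}}{5} \left(-7\right) + 39 = \frac{63 i \sqrt{2}}{5} + 39 = 39 + \frac{63 i \sqrt{2}}{5}$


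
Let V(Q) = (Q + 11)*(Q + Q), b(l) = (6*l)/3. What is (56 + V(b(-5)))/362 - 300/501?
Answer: -15094/30227 ≈ -0.49935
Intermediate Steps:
b(l) = 2*l (b(l) = (6*l)*(⅓) = 2*l)
V(Q) = 2*Q*(11 + Q) (V(Q) = (11 + Q)*(2*Q) = 2*Q*(11 + Q))
(56 + V(b(-5)))/362 - 300/501 = (56 + 2*(2*(-5))*(11 + 2*(-5)))/362 - 300/501 = (56 + 2*(-10)*(11 - 10))*(1/362) - 300*1/501 = (56 + 2*(-10)*1)*(1/362) - 100/167 = (56 - 20)*(1/362) - 100/167 = 36*(1/362) - 100/167 = 18/181 - 100/167 = -15094/30227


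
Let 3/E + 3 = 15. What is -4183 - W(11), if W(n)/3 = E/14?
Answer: -234251/56 ≈ -4183.1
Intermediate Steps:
E = ¼ (E = 3/(-3 + 15) = 3/12 = 3*(1/12) = ¼ ≈ 0.25000)
W(n) = 3/56 (W(n) = 3*((¼)/14) = 3*((¼)*(1/14)) = 3*(1/56) = 3/56)
-4183 - W(11) = -4183 - 1*3/56 = -4183 - 3/56 = -234251/56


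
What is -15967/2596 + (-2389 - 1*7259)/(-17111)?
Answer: -248165129/44420156 ≈ -5.5868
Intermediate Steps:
-15967/2596 + (-2389 - 1*7259)/(-17111) = -15967*1/2596 + (-2389 - 7259)*(-1/17111) = -15967/2596 - 9648*(-1/17111) = -15967/2596 + 9648/17111 = -248165129/44420156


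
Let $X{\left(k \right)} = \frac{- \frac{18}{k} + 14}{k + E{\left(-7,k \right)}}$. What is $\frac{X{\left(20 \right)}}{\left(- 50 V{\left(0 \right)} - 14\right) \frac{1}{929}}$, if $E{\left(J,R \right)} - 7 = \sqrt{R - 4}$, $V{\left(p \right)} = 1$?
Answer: $- \frac{121699}{19840} \approx -6.134$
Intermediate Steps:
$E{\left(J,R \right)} = 7 + \sqrt{-4 + R}$ ($E{\left(J,R \right)} = 7 + \sqrt{R - 4} = 7 + \sqrt{-4 + R}$)
$X{\left(k \right)} = \frac{14 - \frac{18}{k}}{7 + k + \sqrt{-4 + k}}$ ($X{\left(k \right)} = \frac{- \frac{18}{k} + 14}{k + \left(7 + \sqrt{-4 + k}\right)} = \frac{14 - \frac{18}{k}}{7 + k + \sqrt{-4 + k}}$)
$\frac{X{\left(20 \right)}}{\left(- 50 V{\left(0 \right)} - 14\right) \frac{1}{929}} = \frac{2 \cdot \frac{1}{20} \frac{1}{7 + 20 + \sqrt{-4 + 20}} \left(-9 + 7 \cdot 20\right)}{\left(\left(-50\right) 1 - 14\right) \frac{1}{929}} = \frac{2 \cdot \frac{1}{20} \frac{1}{7 + 20 + \sqrt{16}} \left(-9 + 140\right)}{\left(-50 - 14\right) \frac{1}{929}} = \frac{2 \cdot \frac{1}{20} \frac{1}{7 + 20 + 4} \cdot 131}{\left(-64\right) \frac{1}{929}} = \frac{2 \cdot \frac{1}{20} \cdot \frac{1}{31} \cdot 131}{- \frac{64}{929}} = 2 \cdot \frac{1}{20} \cdot \frac{1}{31} \cdot 131 \left(- \frac{929}{64}\right) = \frac{131}{310} \left(- \frac{929}{64}\right) = - \frac{121699}{19840}$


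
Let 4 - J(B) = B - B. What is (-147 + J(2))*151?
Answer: -21593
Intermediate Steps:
J(B) = 4 (J(B) = 4 - (B - B) = 4 - 1*0 = 4 + 0 = 4)
(-147 + J(2))*151 = (-147 + 4)*151 = -143*151 = -21593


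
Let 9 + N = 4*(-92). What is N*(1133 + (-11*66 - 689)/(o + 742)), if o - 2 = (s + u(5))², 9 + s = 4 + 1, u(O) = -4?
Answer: -344596473/808 ≈ -4.2648e+5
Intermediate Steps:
s = -4 (s = -9 + (4 + 1) = -9 + 5 = -4)
o = 66 (o = 2 + (-4 - 4)² = 2 + (-8)² = 2 + 64 = 66)
N = -377 (N = -9 + 4*(-92) = -9 - 368 = -377)
N*(1133 + (-11*66 - 689)/(o + 742)) = -377*(1133 + (-11*66 - 689)/(66 + 742)) = -377*(1133 + (-726 - 689)/808) = -377*(1133 - 1415*1/808) = -377*(1133 - 1415/808) = -377*914049/808 = -344596473/808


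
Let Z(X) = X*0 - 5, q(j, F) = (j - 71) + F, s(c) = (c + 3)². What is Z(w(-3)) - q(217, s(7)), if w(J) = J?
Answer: -251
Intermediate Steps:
s(c) = (3 + c)²
q(j, F) = -71 + F + j (q(j, F) = (-71 + j) + F = -71 + F + j)
Z(X) = -5 (Z(X) = 0 - 5 = -5)
Z(w(-3)) - q(217, s(7)) = -5 - (-71 + (3 + 7)² + 217) = -5 - (-71 + 10² + 217) = -5 - (-71 + 100 + 217) = -5 - 1*246 = -5 - 246 = -251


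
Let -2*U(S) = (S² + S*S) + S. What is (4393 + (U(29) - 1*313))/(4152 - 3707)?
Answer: 6449/890 ≈ 7.2461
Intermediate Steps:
U(S) = -S² - S/2 (U(S) = -((S² + S*S) + S)/2 = -((S² + S²) + S)/2 = -(2*S² + S)/2 = -(S + 2*S²)/2 = -S² - S/2)
(4393 + (U(29) - 1*313))/(4152 - 3707) = (4393 + (-1*29*(½ + 29) - 1*313))/(4152 - 3707) = (4393 + (-1*29*59/2 - 313))/445 = (4393 + (-1711/2 - 313))*(1/445) = (4393 - 2337/2)*(1/445) = (6449/2)*(1/445) = 6449/890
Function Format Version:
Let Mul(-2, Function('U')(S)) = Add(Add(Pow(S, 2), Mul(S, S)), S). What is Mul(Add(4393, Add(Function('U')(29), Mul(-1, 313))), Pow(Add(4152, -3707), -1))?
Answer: Rational(6449, 890) ≈ 7.2461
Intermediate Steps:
Function('U')(S) = Add(Mul(-1, Pow(S, 2)), Mul(Rational(-1, 2), S)) (Function('U')(S) = Mul(Rational(-1, 2), Add(Add(Pow(S, 2), Mul(S, S)), S)) = Mul(Rational(-1, 2), Add(Add(Pow(S, 2), Pow(S, 2)), S)) = Mul(Rational(-1, 2), Add(Mul(2, Pow(S, 2)), S)) = Mul(Rational(-1, 2), Add(S, Mul(2, Pow(S, 2)))) = Add(Mul(-1, Pow(S, 2)), Mul(Rational(-1, 2), S)))
Mul(Add(4393, Add(Function('U')(29), Mul(-1, 313))), Pow(Add(4152, -3707), -1)) = Mul(Add(4393, Add(Mul(-1, 29, Add(Rational(1, 2), 29)), Mul(-1, 313))), Pow(Add(4152, -3707), -1)) = Mul(Add(4393, Add(Mul(-1, 29, Rational(59, 2)), -313)), Pow(445, -1)) = Mul(Add(4393, Add(Rational(-1711, 2), -313)), Rational(1, 445)) = Mul(Add(4393, Rational(-2337, 2)), Rational(1, 445)) = Mul(Rational(6449, 2), Rational(1, 445)) = Rational(6449, 890)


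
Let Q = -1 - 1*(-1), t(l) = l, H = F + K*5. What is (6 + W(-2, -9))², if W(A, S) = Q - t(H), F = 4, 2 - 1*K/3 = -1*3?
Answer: 5329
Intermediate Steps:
K = 15 (K = 6 - (-3)*3 = 6 - 3*(-3) = 6 + 9 = 15)
H = 79 (H = 4 + 15*5 = 4 + 75 = 79)
Q = 0 (Q = -1 + 1 = 0)
W(A, S) = -79 (W(A, S) = 0 - 1*79 = 0 - 79 = -79)
(6 + W(-2, -9))² = (6 - 79)² = (-73)² = 5329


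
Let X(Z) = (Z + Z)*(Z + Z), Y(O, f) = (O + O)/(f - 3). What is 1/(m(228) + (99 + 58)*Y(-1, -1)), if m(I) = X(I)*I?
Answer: 2/94818973 ≈ 2.1093e-8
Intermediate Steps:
Y(O, f) = 2*O/(-3 + f) (Y(O, f) = (2*O)/(-3 + f) = 2*O/(-3 + f))
X(Z) = 4*Z² (X(Z) = (2*Z)*(2*Z) = 4*Z²)
m(I) = 4*I³ (m(I) = (4*I²)*I = 4*I³)
1/(m(228) + (99 + 58)*Y(-1, -1)) = 1/(4*228³ + (99 + 58)*(2*(-1)/(-3 - 1))) = 1/(4*11852352 + 157*(2*(-1)/(-4))) = 1/(47409408 + 157*(2*(-1)*(-¼))) = 1/(47409408 + 157*(½)) = 1/(47409408 + 157/2) = 1/(94818973/2) = 2/94818973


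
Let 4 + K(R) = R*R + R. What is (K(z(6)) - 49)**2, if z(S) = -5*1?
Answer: 1089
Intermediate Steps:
z(S) = -5
K(R) = -4 + R + R**2 (K(R) = -4 + (R*R + R) = -4 + (R**2 + R) = -4 + (R + R**2) = -4 + R + R**2)
(K(z(6)) - 49)**2 = ((-4 - 5 + (-5)**2) - 49)**2 = ((-4 - 5 + 25) - 49)**2 = (16 - 49)**2 = (-33)**2 = 1089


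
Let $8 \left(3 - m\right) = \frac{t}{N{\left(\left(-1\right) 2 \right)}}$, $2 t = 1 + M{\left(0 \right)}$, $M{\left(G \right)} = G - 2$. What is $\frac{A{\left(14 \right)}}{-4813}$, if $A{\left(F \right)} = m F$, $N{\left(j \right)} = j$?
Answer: $- \frac{665}{77008} \approx -0.0086355$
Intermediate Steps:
$M{\left(G \right)} = -2 + G$ ($M{\left(G \right)} = G - 2 = -2 + G$)
$t = - \frac{1}{2}$ ($t = \frac{1 + \left(-2 + 0\right)}{2} = \frac{1 - 2}{2} = \frac{1}{2} \left(-1\right) = - \frac{1}{2} \approx -0.5$)
$m = \frac{95}{32}$ ($m = 3 - \frac{\left(- \frac{1}{2}\right) \frac{1}{\left(-1\right) 2}}{8} = 3 - \frac{\left(- \frac{1}{2}\right) \frac{1}{-2}}{8} = 3 - \frac{\left(- \frac{1}{2}\right) \left(- \frac{1}{2}\right)}{8} = 3 - \frac{1}{32} = \frac{95}{32} \approx 2.9688$)
$A{\left(F \right)} = \frac{95 F}{32}$
$\frac{A{\left(14 \right)}}{-4813} = \frac{\frac{95}{32} \cdot 14}{-4813} = \frac{665}{16} \left(- \frac{1}{4813}\right) = - \frac{665}{77008}$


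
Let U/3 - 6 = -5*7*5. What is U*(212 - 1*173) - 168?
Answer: -19941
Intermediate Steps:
U = -507 (U = 18 + 3*(-5*7*5) = 18 + 3*(-35*5) = 18 + 3*(-175) = 18 - 525 = -507)
U*(212 - 1*173) - 168 = -507*(212 - 1*173) - 168 = -507*(212 - 173) - 168 = -507*39 - 168 = -19773 - 168 = -19941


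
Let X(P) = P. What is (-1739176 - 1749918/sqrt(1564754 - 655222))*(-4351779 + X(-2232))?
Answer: 7572391434936 + 3809581110549*sqrt(227383)/227383 ≈ 7.5804e+12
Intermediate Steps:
(-1739176 - 1749918/sqrt(1564754 - 655222))*(-4351779 + X(-2232)) = (-1739176 - 1749918/sqrt(1564754 - 655222))*(-4351779 - 2232) = (-1739176 - 1749918*sqrt(227383)/454766)*(-4354011) = (-1739176 - 874959*sqrt(227383)/227383)*(-4354011) = 7572391434936 + 3809581110549*sqrt(227383)/227383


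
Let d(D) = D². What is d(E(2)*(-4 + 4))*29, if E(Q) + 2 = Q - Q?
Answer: 0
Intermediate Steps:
E(Q) = -2 (E(Q) = -2 + (Q - Q) = -2 + 0 = -2)
d(E(2)*(-4 + 4))*29 = (-2*(-4 + 4))²*29 = (-2*0)²*29 = 0²*29 = 0*29 = 0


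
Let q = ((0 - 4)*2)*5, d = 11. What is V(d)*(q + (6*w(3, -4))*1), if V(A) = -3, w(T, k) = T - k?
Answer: -6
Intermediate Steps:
q = -40 (q = -4*2*5 = -8*5 = -40)
V(d)*(q + (6*w(3, -4))*1) = -3*(-40 + (6*(3 - 1*(-4)))*1) = -3*(-40 + (6*(3 + 4))*1) = -3*(-40 + (6*7)*1) = -3*(-40 + 42*1) = -3*(-40 + 42) = -3*2 = -6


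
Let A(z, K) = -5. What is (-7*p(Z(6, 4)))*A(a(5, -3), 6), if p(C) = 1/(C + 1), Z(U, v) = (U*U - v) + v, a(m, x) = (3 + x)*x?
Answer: 35/37 ≈ 0.94595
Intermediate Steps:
a(m, x) = x*(3 + x)
Z(U, v) = U**2 (Z(U, v) = (U**2 - v) + v = U**2)
p(C) = 1/(1 + C)
(-7*p(Z(6, 4)))*A(a(5, -3), 6) = -7/(1 + 6**2)*(-5) = -7/(1 + 36)*(-5) = -7/37*(-5) = 35/37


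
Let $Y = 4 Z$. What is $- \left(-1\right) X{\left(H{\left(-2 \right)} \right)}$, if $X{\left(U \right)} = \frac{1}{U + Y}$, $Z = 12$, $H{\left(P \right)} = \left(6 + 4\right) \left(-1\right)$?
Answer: $\frac{1}{38} \approx 0.026316$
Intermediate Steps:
$H{\left(P \right)} = -10$ ($H{\left(P \right)} = 10 \left(-1\right) = -10$)
$Y = 48$ ($Y = 4 \cdot 12 = 48$)
$X{\left(U \right)} = \frac{1}{48 + U}$ ($X{\left(U \right)} = \frac{1}{U + 48} = \frac{1}{48 + U}$)
$- \left(-1\right) X{\left(H{\left(-2 \right)} \right)} = - \frac{-1}{48 - 10} = - \frac{-1}{38} = \left(-1\right) \left(- \frac{1}{38}\right) = \frac{1}{38}$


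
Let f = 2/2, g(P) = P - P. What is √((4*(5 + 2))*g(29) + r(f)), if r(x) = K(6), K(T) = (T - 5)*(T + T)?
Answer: 2*√3 ≈ 3.4641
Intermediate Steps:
g(P) = 0
K(T) = 2*T*(-5 + T) (K(T) = (-5 + T)*(2*T) = 2*T*(-5 + T))
f = 1 (f = 2*(½) = 1)
r(x) = 12 (r(x) = 2*6*(-5 + 6) = 2*6*1 = 12)
√((4*(5 + 2))*g(29) + r(f)) = √((4*(5 + 2))*0 + 12) = √((4*7)*0 + 12) = √(28*0 + 12) = √(0 + 12) = √12 = 2*√3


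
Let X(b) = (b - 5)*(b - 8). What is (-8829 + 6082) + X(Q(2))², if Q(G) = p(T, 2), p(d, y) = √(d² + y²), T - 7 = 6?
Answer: 71859 - 5538*√173 ≈ -982.02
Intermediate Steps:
T = 13 (T = 7 + 6 = 13)
Q(G) = √173 (Q(G) = √(13² + 2²) = √(169 + 4) = √173)
X(b) = (-8 + b)*(-5 + b) (X(b) = (-5 + b)*(-8 + b) = (-8 + b)*(-5 + b))
(-8829 + 6082) + X(Q(2))² = (-8829 + 6082) + (40 + (√173)² - 13*√173)² = -2747 + (40 + 173 - 13*√173)² = -2747 + (213 - 13*√173)²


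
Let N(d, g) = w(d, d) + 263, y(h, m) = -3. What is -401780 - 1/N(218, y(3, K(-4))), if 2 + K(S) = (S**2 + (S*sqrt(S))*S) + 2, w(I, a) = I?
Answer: -193256181/481 ≈ -4.0178e+5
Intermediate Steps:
K(S) = S**2 + S**(5/2) (K(S) = -2 + ((S**2 + (S*sqrt(S))*S) + 2) = -2 + ((S**2 + S**(3/2)*S) + 2) = -2 + ((S**2 + S**(5/2)) + 2) = -2 + (2 + S**2 + S**(5/2)) = S**2 + S**(5/2))
N(d, g) = 263 + d (N(d, g) = d + 263 = 263 + d)
-401780 - 1/N(218, y(3, K(-4))) = -401780 - 1/(263 + 218) = -401780 - 1/481 = -193256181/481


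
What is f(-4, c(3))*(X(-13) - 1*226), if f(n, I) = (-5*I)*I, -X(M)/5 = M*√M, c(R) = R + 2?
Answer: 28250 - 8125*I*√13 ≈ 28250.0 - 29295.0*I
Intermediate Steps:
c(R) = 2 + R
X(M) = -5*M^(3/2) (X(M) = -5*M*√M = -5*M^(3/2))
f(n, I) = -5*I²
f(-4, c(3))*(X(-13) - 1*226) = (-5*(2 + 3)²)*(-(-65)*I*√13 - 1*226) = (-5*5²)*(-(-65)*I*√13 - 226) = (-5*25)*(65*I*√13 - 226) = -125*(-226 + 65*I*√13) = 28250 - 8125*I*√13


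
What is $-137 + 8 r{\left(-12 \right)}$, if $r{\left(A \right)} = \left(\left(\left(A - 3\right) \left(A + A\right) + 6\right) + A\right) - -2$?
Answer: $2711$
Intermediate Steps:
$r{\left(A \right)} = 8 + A + 2 A \left(-3 + A\right)$ ($r{\left(A \right)} = \left(\left(\left(-3 + A\right) 2 A + 6\right) + A\right) + 2 = \left(\left(2 A \left(-3 + A\right) + 6\right) + A\right) + 2 = \left(\left(6 + 2 A \left(-3 + A\right)\right) + A\right) + 2 = \left(6 + A + 2 A \left(-3 + A\right)\right) + 2 = 8 + A + 2 A \left(-3 + A\right)$)
$-137 + 8 r{\left(-12 \right)} = -137 + 8 \left(8 - -60 + 2 \left(-12\right)^{2}\right) = -137 + 8 \left(8 + 60 + 2 \cdot 144\right) = -137 + 8 \left(8 + 60 + 288\right) = -137 + 8 \cdot 356 = -137 + 2848 = 2711$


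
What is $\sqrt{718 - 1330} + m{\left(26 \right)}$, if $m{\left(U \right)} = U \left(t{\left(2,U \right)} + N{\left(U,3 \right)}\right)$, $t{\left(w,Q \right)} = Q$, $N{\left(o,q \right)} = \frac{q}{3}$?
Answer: $702 + 6 i \sqrt{17} \approx 702.0 + 24.739 i$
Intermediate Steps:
$N{\left(o,q \right)} = \frac{q}{3}$ ($N{\left(o,q \right)} = q \frac{1}{3} = \frac{q}{3}$)
$m{\left(U \right)} = U \left(1 + U\right)$ ($m{\left(U \right)} = U \left(U + \frac{1}{3} \cdot 3\right) = U \left(U + 1\right) = U \left(1 + U\right)$)
$\sqrt{718 - 1330} + m{\left(26 \right)} = \sqrt{718 - 1330} + 26 \left(1 + 26\right) = \sqrt{-612} + 26 \cdot 27 = 6 i \sqrt{17} + 702 = 702 + 6 i \sqrt{17}$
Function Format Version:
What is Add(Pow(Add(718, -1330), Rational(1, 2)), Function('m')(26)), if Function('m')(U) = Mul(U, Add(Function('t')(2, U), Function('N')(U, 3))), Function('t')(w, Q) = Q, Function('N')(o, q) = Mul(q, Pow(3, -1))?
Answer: Add(702, Mul(6, I, Pow(17, Rational(1, 2)))) ≈ Add(702.00, Mul(24.739, I))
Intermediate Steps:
Function('N')(o, q) = Mul(Rational(1, 3), q) (Function('N')(o, q) = Mul(q, Rational(1, 3)) = Mul(Rational(1, 3), q))
Function('m')(U) = Mul(U, Add(1, U)) (Function('m')(U) = Mul(U, Add(U, Mul(Rational(1, 3), 3))) = Mul(U, Add(U, 1)) = Mul(U, Add(1, U)))
Add(Pow(Add(718, -1330), Rational(1, 2)), Function('m')(26)) = Add(Pow(Add(718, -1330), Rational(1, 2)), Mul(26, Add(1, 26))) = Add(Pow(-612, Rational(1, 2)), Mul(26, 27)) = Add(Mul(6, I, Pow(17, Rational(1, 2))), 702) = Add(702, Mul(6, I, Pow(17, Rational(1, 2))))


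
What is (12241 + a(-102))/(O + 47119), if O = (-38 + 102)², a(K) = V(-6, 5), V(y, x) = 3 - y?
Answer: 2450/10243 ≈ 0.23919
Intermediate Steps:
a(K) = 9 (a(K) = 3 - 1*(-6) = 3 + 6 = 9)
O = 4096 (O = 64² = 4096)
(12241 + a(-102))/(O + 47119) = (12241 + 9)/(4096 + 47119) = 12250/51215 = 12250*(1/51215) = 2450/10243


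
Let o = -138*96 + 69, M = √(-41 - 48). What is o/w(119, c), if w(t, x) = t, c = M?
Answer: -13179/119 ≈ -110.75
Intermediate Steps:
M = I*√89 (M = √(-89) = I*√89 ≈ 9.434*I)
c = I*√89 ≈ 9.434*I
o = -13179 (o = -13248 + 69 = -13179)
o/w(119, c) = -13179/119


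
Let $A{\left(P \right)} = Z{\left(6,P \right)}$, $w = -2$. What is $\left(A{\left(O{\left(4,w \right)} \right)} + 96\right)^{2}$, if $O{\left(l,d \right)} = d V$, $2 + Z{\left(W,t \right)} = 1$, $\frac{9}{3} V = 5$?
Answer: $9025$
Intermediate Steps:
$V = \frac{5}{3}$ ($V = \frac{1}{3} \cdot 5 = \frac{5}{3} \approx 1.6667$)
$Z{\left(W,t \right)} = -1$ ($Z{\left(W,t \right)} = -2 + 1 = -1$)
$O{\left(l,d \right)} = \frac{5 d}{3}$ ($O{\left(l,d \right)} = d \frac{5}{3} = \frac{5 d}{3}$)
$A{\left(P \right)} = -1$
$\left(A{\left(O{\left(4,w \right)} \right)} + 96\right)^{2} = \left(-1 + 96\right)^{2} = 95^{2} = 9025$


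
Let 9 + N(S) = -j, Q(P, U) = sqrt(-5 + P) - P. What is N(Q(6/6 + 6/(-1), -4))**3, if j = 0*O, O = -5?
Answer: -729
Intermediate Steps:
j = 0 (j = 0*(-5) = 0)
N(S) = -9 (N(S) = -9 - 1*0 = -9 + 0 = -9)
N(Q(6/6 + 6/(-1), -4))**3 = (-9)**3 = -729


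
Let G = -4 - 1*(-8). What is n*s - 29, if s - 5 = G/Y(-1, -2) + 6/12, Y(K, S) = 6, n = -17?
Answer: -803/6 ≈ -133.83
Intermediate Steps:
G = 4 (G = -4 + 8 = 4)
s = 37/6 (s = 5 + (4/6 + 6/12) = 5 + (4*(⅙) + 6*(1/12)) = 5 + (⅔ + ½) = 5 + 7/6 = 37/6 ≈ 6.1667)
n*s - 29 = -17*37/6 - 29 = -629/6 - 29 = -803/6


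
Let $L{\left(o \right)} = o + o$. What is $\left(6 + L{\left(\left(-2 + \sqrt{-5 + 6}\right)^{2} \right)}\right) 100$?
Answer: $800$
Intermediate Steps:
$L{\left(o \right)} = 2 o$
$\left(6 + L{\left(\left(-2 + \sqrt{-5 + 6}\right)^{2} \right)}\right) 100 = \left(6 + 2 \left(-2 + \sqrt{-5 + 6}\right)^{2}\right) 100 = \left(6 + 2 \left(-2 + \sqrt{1}\right)^{2}\right) 100 = \left(6 + 2 \left(-2 + 1\right)^{2}\right) 100 = \left(6 + 2 \left(-1\right)^{2}\right) 100 = \left(6 + 2 \cdot 1\right) 100 = \left(6 + 2\right) 100 = 8 \cdot 100 = 800$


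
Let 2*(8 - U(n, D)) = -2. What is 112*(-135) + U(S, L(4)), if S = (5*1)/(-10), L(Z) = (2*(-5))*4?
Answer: -15111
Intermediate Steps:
L(Z) = -40 (L(Z) = -10*4 = -40)
S = -1/2 (S = 5*(-1/10) = -1/2 ≈ -0.50000)
U(n, D) = 9 (U(n, D) = 8 - 1/2*(-2) = 8 + 1 = 9)
112*(-135) + U(S, L(4)) = 112*(-135) + 9 = -15120 + 9 = -15111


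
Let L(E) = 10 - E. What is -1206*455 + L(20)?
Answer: -548740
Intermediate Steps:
-1206*455 + L(20) = -1206*455 + (10 - 1*20) = -548730 + (10 - 20) = -548730 - 10 = -548740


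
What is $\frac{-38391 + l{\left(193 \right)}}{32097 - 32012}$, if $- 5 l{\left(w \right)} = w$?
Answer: $- \frac{192148}{425} \approx -452.11$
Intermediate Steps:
$l{\left(w \right)} = - \frac{w}{5}$
$\frac{-38391 + l{\left(193 \right)}}{32097 - 32012} = \frac{-38391 - \frac{193}{5}}{32097 - 32012} = \frac{-38391 - \frac{193}{5}}{85} = \left(- \frac{192148}{5}\right) \frac{1}{85} = - \frac{192148}{425}$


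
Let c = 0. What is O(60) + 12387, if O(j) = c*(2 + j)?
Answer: 12387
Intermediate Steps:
O(j) = 0 (O(j) = 0*(2 + j) = 0)
O(60) + 12387 = 0 + 12387 = 12387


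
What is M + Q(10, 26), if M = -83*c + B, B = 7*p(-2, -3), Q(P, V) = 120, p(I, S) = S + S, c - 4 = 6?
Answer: -752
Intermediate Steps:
c = 10 (c = 4 + 6 = 10)
p(I, S) = 2*S
B = -42 (B = 7*(2*(-3)) = 7*(-6) = -42)
M = -872 (M = -83*10 - 42 = -830 - 42 = -872)
M + Q(10, 26) = -872 + 120 = -752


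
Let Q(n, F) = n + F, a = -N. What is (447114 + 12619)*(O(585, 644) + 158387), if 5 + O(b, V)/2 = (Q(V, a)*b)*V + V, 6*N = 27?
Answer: 221595960796625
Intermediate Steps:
N = 9/2 (N = (1/6)*27 = 9/2 ≈ 4.5000)
a = -9/2 (a = -1*9/2 = -9/2 ≈ -4.5000)
Q(n, F) = F + n
O(b, V) = -10 + 2*V + 2*V*b*(-9/2 + V) (O(b, V) = -10 + 2*(((-9/2 + V)*b)*V + V) = -10 + 2*((b*(-9/2 + V))*V + V) = -10 + 2*(V*b*(-9/2 + V) + V) = -10 + 2*(V + V*b*(-9/2 + V)) = -10 + (2*V + 2*V*b*(-9/2 + V)) = -10 + 2*V + 2*V*b*(-9/2 + V))
(447114 + 12619)*(O(585, 644) + 158387) = (447114 + 12619)*((-10 + 2*644 + 644*585*(-9 + 2*644)) + 158387) = 459733*((-10 + 1288 + 644*585*(-9 + 1288)) + 158387) = 459733*((-10 + 1288 + 644*585*1279) + 158387) = 459733*((-10 + 1288 + 481850460) + 158387) = 459733*(481851738 + 158387) = 459733*482010125 = 221595960796625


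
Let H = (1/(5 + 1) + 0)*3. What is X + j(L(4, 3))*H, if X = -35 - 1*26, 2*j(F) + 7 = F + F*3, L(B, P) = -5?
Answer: -271/4 ≈ -67.750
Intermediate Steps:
j(F) = -7/2 + 2*F (j(F) = -7/2 + (F + F*3)/2 = -7/2 + (F + 3*F)/2 = -7/2 + (4*F)/2 = -7/2 + 2*F)
H = ½ (H = (1/6 + 0)*3 = (⅙ + 0)*3 = (⅙)*3 = ½ ≈ 0.50000)
X = -61 (X = -35 - 26 = -61)
X + j(L(4, 3))*H = -61 + (-7/2 + 2*(-5))*(½) = -61 + (-7/2 - 10)*(½) = -61 - 27/2*½ = -61 - 27/4 = -271/4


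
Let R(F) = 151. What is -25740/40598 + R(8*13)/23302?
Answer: -296831591/473007298 ≈ -0.62754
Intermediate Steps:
-25740/40598 + R(8*13)/23302 = -25740/40598 + 151/23302 = -25740*1/40598 + 151*(1/23302) = -12870/20299 + 151/23302 = -296831591/473007298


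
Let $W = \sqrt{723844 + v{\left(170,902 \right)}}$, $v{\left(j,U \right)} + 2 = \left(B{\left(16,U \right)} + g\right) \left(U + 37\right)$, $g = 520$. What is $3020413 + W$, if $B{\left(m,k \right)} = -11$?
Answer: $3020413 + \sqrt{1201793} \approx 3.0215 \cdot 10^{6}$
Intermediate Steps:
$v{\left(j,U \right)} = 18831 + 509 U$ ($v{\left(j,U \right)} = -2 + \left(-11 + 520\right) \left(U + 37\right) = -2 + 509 \left(37 + U\right) = -2 + \left(18833 + 509 U\right) = 18831 + 509 U$)
$W = \sqrt{1201793}$ ($W = \sqrt{723844 + \left(18831 + 509 \cdot 902\right)} = \sqrt{723844 + \left(18831 + 459118\right)} = \sqrt{723844 + 477949} = \sqrt{1201793} \approx 1096.3$)
$3020413 + W = 3020413 + \sqrt{1201793}$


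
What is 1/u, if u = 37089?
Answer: 1/37089 ≈ 2.6962e-5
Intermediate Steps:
1/u = 1/37089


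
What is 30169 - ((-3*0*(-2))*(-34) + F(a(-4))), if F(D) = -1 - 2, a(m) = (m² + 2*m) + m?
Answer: 30172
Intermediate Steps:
a(m) = m² + 3*m
F(D) = -3
30169 - ((-3*0*(-2))*(-34) + F(a(-4))) = 30169 - ((-3*0*(-2))*(-34) - 3) = 30169 - ((0*(-2))*(-34) - 3) = 30169 - (0*(-34) - 3) = 30169 - (0 - 3) = 30169 - 1*(-3) = 30169 + 3 = 30172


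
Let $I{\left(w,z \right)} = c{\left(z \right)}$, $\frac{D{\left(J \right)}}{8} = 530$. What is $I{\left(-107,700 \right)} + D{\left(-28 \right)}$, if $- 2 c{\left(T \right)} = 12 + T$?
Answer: $3884$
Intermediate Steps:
$c{\left(T \right)} = -6 - \frac{T}{2}$ ($c{\left(T \right)} = - \frac{12 + T}{2} = -6 - \frac{T}{2}$)
$D{\left(J \right)} = 4240$ ($D{\left(J \right)} = 8 \cdot 530 = 4240$)
$I{\left(w,z \right)} = -6 - \frac{z}{2}$
$I{\left(-107,700 \right)} + D{\left(-28 \right)} = \left(-6 - 350\right) + 4240 = -356 + 4240 = 3884$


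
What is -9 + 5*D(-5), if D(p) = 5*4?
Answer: 91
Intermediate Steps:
D(p) = 20
-9 + 5*D(-5) = -9 + 5*20 = -9 + 100 = 91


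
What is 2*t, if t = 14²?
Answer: 392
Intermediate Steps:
t = 196
2*t = 2*196 = 392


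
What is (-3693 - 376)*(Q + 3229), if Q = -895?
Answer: -9497046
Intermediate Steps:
(-3693 - 376)*(Q + 3229) = (-3693 - 376)*(-895 + 3229) = -4069*2334 = -9497046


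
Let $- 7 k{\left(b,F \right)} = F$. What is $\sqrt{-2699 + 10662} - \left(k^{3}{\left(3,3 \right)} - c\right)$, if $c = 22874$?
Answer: $\frac{7845809}{343} + \sqrt{7963} \approx 22963.0$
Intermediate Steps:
$k{\left(b,F \right)} = - \frac{F}{7}$
$\sqrt{-2699 + 10662} - \left(k^{3}{\left(3,3 \right)} - c\right) = \sqrt{-2699 + 10662} - \left(\left(\left(- \frac{1}{7}\right) 3\right)^{3} - 22874\right) = \sqrt{7963} - \left(\left(- \frac{3}{7}\right)^{3} - 22874\right) = \sqrt{7963} - \left(- \frac{27}{343} - 22874\right) = \sqrt{7963} - - \frac{7845809}{343} = \sqrt{7963} + \frac{7845809}{343} = \frac{7845809}{343} + \sqrt{7963}$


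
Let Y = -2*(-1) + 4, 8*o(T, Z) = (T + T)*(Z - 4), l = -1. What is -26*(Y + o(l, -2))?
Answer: -195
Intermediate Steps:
o(T, Z) = T*(-4 + Z)/4 (o(T, Z) = ((T + T)*(Z - 4))/8 = ((2*T)*(-4 + Z))/8 = (2*T*(-4 + Z))/8 = T*(-4 + Z)/4)
Y = 6 (Y = 2 + 4 = 6)
-26*(Y + o(l, -2)) = -26*(6 + (1/4)*(-1)*(-4 - 2)) = -26*(6 + (1/4)*(-1)*(-6)) = -26*(6 + 3/2) = -26*15/2 = -195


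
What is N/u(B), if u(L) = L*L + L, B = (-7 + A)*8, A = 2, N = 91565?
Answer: 18313/312 ≈ 58.695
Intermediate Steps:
B = -40 (B = (-7 + 2)*8 = -5*8 = -40)
u(L) = L + L² (u(L) = L² + L = L + L²)
N/u(B) = 91565/((-40*(1 - 40))) = 91565/((-40*(-39))) = 91565/1560 = 91565*(1/1560) = 18313/312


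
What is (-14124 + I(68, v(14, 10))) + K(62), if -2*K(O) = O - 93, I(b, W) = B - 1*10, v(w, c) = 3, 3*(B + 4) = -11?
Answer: -84757/6 ≈ -14126.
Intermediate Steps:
B = -23/3 (B = -4 + (⅓)*(-11) = -4 - 11/3 = -23/3 ≈ -7.6667)
I(b, W) = -53/3 (I(b, W) = -23/3 - 1*10 = -23/3 - 10 = -53/3)
K(O) = 93/2 - O/2 (K(O) = -(O - 93)/2 = -(-93 + O)/2 = 93/2 - O/2)
(-14124 + I(68, v(14, 10))) + K(62) = (-14124 - 53/3) + (93/2 - ½*62) = -42425/3 + (93/2 - 31) = -42425/3 + 31/2 = -84757/6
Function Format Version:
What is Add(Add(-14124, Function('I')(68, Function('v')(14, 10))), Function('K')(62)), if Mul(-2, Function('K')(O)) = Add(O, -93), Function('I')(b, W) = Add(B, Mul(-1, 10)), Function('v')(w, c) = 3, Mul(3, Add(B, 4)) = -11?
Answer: Rational(-84757, 6) ≈ -14126.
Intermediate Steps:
B = Rational(-23, 3) (B = Add(-4, Mul(Rational(1, 3), -11)) = Add(-4, Rational(-11, 3)) = Rational(-23, 3) ≈ -7.6667)
Function('I')(b, W) = Rational(-53, 3) (Function('I')(b, W) = Add(Rational(-23, 3), Mul(-1, 10)) = Add(Rational(-23, 3), -10) = Rational(-53, 3))
Function('K')(O) = Add(Rational(93, 2), Mul(Rational(-1, 2), O)) (Function('K')(O) = Mul(Rational(-1, 2), Add(O, -93)) = Mul(Rational(-1, 2), Add(-93, O)) = Add(Rational(93, 2), Mul(Rational(-1, 2), O)))
Add(Add(-14124, Function('I')(68, Function('v')(14, 10))), Function('K')(62)) = Add(Add(-14124, Rational(-53, 3)), Add(Rational(93, 2), Mul(Rational(-1, 2), 62))) = Add(Rational(-42425, 3), Add(Rational(93, 2), -31)) = Add(Rational(-42425, 3), Rational(31, 2)) = Rational(-84757, 6)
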